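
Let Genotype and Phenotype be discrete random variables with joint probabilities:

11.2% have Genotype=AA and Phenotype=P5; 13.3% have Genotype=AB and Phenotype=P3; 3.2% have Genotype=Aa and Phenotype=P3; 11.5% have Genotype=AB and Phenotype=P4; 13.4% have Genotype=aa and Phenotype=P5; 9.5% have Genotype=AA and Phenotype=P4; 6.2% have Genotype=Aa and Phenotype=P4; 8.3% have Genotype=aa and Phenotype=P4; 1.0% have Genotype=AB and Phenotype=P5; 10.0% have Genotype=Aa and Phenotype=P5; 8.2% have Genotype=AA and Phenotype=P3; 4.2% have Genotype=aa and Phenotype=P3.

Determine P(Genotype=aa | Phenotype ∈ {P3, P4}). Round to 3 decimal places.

0.194

P(Phenotype=P3) = 0.082 + 0.032 + 0.042 + 0.133 = 0.289.
P(Phenotype=P4) = 0.095 + 0.062 + 0.083 + 0.115 = 0.355.
P(Phenotype ∈ {P3, P4}) = 0.289 + 0.355 = 0.644; P(Genotype=aa, Phenotype ∈ {P3, P4}) = 0.042 + 0.083 = 0.125.
P(Genotype=aa | Phenotype ∈ {P3, P4}) = 0.125/0.644 = 0.194.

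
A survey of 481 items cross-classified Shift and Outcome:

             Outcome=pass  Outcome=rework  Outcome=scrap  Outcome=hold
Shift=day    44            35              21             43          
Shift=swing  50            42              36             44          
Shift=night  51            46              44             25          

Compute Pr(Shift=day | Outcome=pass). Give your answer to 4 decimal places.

0.3034

Total with Outcome=pass: 44 + 50 + 51 = 145.
P(Shift=day | Outcome=pass) = 44/145 = 0.3034.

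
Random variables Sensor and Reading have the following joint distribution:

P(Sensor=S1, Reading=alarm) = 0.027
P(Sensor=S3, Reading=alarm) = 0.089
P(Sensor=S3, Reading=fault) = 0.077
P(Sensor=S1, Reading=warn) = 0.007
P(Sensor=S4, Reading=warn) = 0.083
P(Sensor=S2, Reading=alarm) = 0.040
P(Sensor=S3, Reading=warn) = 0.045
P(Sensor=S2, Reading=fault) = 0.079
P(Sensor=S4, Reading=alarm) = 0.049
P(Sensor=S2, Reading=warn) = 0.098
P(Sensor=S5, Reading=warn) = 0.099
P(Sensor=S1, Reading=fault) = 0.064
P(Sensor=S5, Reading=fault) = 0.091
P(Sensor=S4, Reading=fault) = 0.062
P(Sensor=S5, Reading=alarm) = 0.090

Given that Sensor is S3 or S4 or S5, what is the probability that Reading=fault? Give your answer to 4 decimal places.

P(Sensor=S3) = 0.045 + 0.089 + 0.077 = 0.211.
P(Sensor=S4) = 0.083 + 0.049 + 0.062 = 0.194.
P(Sensor=S5) = 0.099 + 0.090 + 0.091 = 0.280.
P(Sensor ∈ {S3, S4, S5}) = 0.211 + 0.194 + 0.280 = 0.685; P(Reading=fault, Sensor ∈ {S3, S4, S5}) = 0.077 + 0.062 + 0.091 = 0.230.
P(Reading=fault | Sensor ∈ {S3, S4, S5}) = 0.230/0.685 = 0.3358.

0.3358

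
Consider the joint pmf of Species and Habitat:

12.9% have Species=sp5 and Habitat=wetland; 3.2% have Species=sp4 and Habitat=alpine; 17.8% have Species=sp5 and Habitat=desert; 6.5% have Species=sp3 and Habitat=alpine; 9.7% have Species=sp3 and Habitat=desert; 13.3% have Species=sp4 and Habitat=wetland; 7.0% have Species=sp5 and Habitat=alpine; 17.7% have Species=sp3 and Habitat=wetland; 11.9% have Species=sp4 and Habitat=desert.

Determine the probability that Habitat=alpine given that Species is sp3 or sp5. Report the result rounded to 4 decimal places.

P(Species=sp3) = 0.177 + 0.097 + 0.065 = 0.339.
P(Species=sp5) = 0.129 + 0.178 + 0.070 = 0.377.
P(Species ∈ {sp3, sp5}) = 0.339 + 0.377 = 0.716; P(Habitat=alpine, Species ∈ {sp3, sp5}) = 0.065 + 0.070 = 0.135.
P(Habitat=alpine | Species ∈ {sp3, sp5}) = 0.135/0.716 = 0.1885.

0.1885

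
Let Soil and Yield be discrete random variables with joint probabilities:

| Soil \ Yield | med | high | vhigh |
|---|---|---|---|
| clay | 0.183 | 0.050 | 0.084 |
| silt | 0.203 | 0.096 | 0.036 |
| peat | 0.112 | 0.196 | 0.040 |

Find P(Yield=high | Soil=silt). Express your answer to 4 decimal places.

P(Soil=silt) = 0.203 + 0.096 + 0.036 = 0.335.
P(Yield=high | Soil=silt) = 0.096/0.335 = 0.2866.

0.2866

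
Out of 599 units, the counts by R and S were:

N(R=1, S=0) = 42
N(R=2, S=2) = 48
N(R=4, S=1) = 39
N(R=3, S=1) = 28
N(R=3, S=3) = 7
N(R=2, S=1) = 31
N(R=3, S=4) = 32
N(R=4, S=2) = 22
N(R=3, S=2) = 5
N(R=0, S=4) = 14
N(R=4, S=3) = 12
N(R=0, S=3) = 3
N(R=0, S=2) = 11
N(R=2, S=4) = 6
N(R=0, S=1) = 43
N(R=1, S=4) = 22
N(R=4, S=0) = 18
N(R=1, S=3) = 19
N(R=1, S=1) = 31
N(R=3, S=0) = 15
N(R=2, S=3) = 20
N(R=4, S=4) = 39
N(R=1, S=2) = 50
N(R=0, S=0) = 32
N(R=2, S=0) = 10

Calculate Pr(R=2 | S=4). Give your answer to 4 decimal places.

Total with S=4: 14 + 22 + 6 + 32 + 39 = 113.
P(R=2 | S=4) = 6/113 = 0.0531.

0.0531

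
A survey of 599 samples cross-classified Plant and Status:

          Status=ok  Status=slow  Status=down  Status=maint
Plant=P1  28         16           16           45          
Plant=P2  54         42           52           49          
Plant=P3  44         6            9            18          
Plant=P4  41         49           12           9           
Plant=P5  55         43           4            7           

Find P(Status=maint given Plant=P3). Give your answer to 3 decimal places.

Total with Plant=P3: 44 + 6 + 9 + 18 = 77.
P(Status=maint | Plant=P3) = 18/77 = 0.234.

0.234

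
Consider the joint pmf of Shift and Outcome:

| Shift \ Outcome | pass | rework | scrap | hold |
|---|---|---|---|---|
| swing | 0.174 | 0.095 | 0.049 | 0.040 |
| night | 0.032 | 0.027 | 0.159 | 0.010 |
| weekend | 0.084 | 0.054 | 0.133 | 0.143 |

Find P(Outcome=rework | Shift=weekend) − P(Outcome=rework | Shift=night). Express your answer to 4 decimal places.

P(Shift=weekend) = 0.084 + 0.054 + 0.133 + 0.143 = 0.414; P(Outcome=rework | Shift=weekend) = 0.054/0.414 = 0.13043.
P(Shift=night) = 0.032 + 0.027 + 0.159 + 0.010 = 0.228; P(Outcome=rework | Shift=night) = 0.027/0.228 = 0.11842.
Difference = 0.0120.

0.0120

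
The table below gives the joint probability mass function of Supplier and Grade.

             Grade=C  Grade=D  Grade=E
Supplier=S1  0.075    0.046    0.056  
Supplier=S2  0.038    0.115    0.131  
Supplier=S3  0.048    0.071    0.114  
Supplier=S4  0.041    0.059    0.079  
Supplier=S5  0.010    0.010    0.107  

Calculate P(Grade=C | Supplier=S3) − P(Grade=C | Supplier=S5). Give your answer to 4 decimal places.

0.1273

P(Supplier=S3) = 0.048 + 0.071 + 0.114 = 0.233; P(Grade=C | Supplier=S3) = 0.048/0.233 = 0.20601.
P(Supplier=S5) = 0.010 + 0.010 + 0.107 = 0.127; P(Grade=C | Supplier=S5) = 0.010/0.127 = 0.07874.
Difference = 0.1273.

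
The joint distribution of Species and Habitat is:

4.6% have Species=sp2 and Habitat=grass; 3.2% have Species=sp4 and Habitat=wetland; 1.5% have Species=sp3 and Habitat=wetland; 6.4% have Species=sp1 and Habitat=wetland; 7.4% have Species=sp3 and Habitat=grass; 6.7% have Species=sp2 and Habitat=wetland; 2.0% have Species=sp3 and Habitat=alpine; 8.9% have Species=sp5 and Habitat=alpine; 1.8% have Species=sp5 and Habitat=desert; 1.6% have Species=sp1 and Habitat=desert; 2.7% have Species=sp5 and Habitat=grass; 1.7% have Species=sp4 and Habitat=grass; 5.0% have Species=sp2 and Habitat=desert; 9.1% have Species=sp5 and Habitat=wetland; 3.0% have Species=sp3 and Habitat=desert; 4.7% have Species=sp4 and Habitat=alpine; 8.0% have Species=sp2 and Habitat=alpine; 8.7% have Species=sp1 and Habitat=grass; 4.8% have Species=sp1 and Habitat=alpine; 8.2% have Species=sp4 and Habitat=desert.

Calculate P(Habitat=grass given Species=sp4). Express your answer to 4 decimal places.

0.0955

P(Species=sp4) = 0.017 + 0.032 + 0.082 + 0.047 = 0.178.
P(Habitat=grass | Species=sp4) = 0.017/0.178 = 0.0955.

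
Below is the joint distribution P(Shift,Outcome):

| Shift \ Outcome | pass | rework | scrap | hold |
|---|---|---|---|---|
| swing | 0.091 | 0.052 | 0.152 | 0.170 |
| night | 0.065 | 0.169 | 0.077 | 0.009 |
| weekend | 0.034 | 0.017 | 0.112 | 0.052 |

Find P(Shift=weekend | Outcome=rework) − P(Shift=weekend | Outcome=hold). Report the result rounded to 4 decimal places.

-0.1537

P(Outcome=rework) = 0.052 + 0.169 + 0.017 = 0.238; P(Shift=weekend | Outcome=rework) = 0.017/0.238 = 0.07143.
P(Outcome=hold) = 0.170 + 0.009 + 0.052 = 0.231; P(Shift=weekend | Outcome=hold) = 0.052/0.231 = 0.22511.
Difference = -0.1537.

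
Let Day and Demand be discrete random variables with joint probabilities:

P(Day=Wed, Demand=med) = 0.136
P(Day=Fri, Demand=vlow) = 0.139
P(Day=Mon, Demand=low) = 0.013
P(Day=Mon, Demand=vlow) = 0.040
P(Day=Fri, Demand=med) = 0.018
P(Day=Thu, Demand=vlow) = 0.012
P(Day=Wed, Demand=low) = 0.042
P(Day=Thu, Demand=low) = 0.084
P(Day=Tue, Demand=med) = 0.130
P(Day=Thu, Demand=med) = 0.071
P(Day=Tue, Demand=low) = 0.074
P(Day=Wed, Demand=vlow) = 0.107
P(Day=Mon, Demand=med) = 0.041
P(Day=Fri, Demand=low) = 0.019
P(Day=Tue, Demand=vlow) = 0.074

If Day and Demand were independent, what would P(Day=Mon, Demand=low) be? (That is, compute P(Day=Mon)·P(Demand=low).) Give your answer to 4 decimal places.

P(Day=Mon) = 0.040 + 0.013 + 0.041 = 0.094.
P(Demand=low) = 0.013 + 0.074 + 0.042 + 0.084 + 0.019 = 0.232.
Product: 0.094 × 0.232 = 0.0218.

0.0218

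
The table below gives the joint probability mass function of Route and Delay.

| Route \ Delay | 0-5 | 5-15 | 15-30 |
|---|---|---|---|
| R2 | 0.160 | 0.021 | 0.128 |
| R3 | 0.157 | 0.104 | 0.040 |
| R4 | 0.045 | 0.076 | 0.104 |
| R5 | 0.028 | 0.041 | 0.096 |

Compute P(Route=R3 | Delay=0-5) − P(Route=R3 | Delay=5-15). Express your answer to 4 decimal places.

-0.0272

P(Delay=0-5) = 0.160 + 0.157 + 0.045 + 0.028 = 0.390; P(Route=R3 | Delay=0-5) = 0.157/0.390 = 0.40256.
P(Delay=5-15) = 0.021 + 0.104 + 0.076 + 0.041 = 0.242; P(Route=R3 | Delay=5-15) = 0.104/0.242 = 0.42975.
Difference = -0.0272.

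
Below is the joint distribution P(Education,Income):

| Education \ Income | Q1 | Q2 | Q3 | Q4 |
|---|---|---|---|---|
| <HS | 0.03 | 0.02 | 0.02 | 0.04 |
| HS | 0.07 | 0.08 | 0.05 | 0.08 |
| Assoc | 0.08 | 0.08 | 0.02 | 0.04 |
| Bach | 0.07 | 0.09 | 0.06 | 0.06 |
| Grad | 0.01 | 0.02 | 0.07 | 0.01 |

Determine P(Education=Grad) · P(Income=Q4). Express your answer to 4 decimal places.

0.0253

P(Education=Grad) = 0.01 + 0.02 + 0.07 + 0.01 = 0.11.
P(Income=Q4) = 0.04 + 0.08 + 0.04 + 0.06 + 0.01 = 0.23.
Product: 0.11 × 0.23 = 0.0253.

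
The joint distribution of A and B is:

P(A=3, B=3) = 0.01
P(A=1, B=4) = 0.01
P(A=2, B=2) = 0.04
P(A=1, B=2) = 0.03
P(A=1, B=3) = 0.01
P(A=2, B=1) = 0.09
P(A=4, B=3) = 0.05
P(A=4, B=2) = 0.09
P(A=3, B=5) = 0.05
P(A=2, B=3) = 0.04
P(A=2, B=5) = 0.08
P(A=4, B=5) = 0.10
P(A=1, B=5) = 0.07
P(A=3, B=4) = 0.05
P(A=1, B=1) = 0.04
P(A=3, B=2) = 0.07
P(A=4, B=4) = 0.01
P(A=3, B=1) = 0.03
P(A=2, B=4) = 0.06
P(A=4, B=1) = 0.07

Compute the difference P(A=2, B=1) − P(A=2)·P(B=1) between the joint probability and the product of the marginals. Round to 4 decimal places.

0.0187

P(A=2) = 0.09 + 0.04 + 0.04 + 0.06 + 0.08 = 0.31.
P(B=1) = 0.04 + 0.09 + 0.03 + 0.07 = 0.23.
P(A=2, B=1) − P(A=2)P(B=1) = 0.09 − 0.31×0.23 = 0.0187.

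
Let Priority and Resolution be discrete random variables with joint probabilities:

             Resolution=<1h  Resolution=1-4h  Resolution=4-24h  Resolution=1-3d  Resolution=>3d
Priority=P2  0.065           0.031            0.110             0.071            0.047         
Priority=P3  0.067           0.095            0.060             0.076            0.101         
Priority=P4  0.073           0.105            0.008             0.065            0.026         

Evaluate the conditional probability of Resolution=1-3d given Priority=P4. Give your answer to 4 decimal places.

P(Priority=P4) = 0.073 + 0.105 + 0.008 + 0.065 + 0.026 = 0.277.
P(Resolution=1-3d | Priority=P4) = 0.065/0.277 = 0.2347.

0.2347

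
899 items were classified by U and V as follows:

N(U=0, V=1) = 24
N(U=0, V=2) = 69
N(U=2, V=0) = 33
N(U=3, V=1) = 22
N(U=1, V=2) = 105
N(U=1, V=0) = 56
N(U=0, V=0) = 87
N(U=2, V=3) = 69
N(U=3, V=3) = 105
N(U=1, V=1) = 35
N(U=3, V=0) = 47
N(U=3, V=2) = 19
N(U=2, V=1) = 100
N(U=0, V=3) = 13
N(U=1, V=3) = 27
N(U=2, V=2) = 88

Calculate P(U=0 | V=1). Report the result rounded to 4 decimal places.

Total with V=1: 24 + 35 + 100 + 22 = 181.
P(U=0 | V=1) = 24/181 = 0.1326.

0.1326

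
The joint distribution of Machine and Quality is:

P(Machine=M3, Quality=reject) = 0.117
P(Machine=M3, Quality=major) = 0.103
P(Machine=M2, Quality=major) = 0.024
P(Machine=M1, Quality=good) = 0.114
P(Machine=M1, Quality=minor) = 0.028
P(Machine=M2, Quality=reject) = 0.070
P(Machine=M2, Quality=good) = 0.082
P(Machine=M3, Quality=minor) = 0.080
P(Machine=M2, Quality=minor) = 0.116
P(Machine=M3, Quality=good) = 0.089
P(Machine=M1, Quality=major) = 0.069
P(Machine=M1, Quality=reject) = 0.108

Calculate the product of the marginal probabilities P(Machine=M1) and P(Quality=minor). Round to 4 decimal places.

0.0715

P(Machine=M1) = 0.114 + 0.028 + 0.069 + 0.108 = 0.319.
P(Quality=minor) = 0.028 + 0.116 + 0.080 = 0.224.
Product: 0.319 × 0.224 = 0.0715.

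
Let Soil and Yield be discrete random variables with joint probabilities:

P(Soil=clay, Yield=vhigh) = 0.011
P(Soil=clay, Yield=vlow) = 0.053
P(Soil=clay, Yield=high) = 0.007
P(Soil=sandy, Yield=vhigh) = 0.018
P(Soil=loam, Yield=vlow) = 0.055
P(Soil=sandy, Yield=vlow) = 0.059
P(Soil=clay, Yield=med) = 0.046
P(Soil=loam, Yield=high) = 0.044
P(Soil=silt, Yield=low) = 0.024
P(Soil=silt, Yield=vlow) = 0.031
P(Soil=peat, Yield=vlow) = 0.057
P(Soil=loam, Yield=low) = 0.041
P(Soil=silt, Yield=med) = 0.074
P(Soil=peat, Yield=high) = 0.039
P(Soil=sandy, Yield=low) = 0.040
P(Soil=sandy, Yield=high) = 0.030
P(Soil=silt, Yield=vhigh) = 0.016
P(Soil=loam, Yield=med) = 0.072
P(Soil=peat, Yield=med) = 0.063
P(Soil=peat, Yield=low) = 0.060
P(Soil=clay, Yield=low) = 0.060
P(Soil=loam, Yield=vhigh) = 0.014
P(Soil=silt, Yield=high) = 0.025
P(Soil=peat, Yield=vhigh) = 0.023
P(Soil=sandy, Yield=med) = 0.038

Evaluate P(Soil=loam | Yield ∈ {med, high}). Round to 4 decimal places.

0.2648

P(Yield=med) = 0.038 + 0.072 + 0.046 + 0.074 + 0.063 = 0.293.
P(Yield=high) = 0.030 + 0.044 + 0.007 + 0.025 + 0.039 = 0.145.
P(Yield ∈ {med, high}) = 0.293 + 0.145 = 0.438; P(Soil=loam, Yield ∈ {med, high}) = 0.072 + 0.044 = 0.116.
P(Soil=loam | Yield ∈ {med, high}) = 0.116/0.438 = 0.2648.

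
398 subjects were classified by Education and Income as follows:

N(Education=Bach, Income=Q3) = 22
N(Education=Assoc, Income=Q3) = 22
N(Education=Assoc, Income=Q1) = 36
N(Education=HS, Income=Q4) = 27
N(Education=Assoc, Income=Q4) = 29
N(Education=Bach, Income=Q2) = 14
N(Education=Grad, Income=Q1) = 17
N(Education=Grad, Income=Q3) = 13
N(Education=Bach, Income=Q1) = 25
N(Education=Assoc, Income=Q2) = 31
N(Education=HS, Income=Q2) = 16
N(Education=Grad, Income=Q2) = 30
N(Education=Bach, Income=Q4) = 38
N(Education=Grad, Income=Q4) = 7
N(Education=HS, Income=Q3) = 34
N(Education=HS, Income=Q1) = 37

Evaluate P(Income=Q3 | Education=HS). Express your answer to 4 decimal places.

Total with Education=HS: 37 + 16 + 34 + 27 = 114.
P(Income=Q3 | Education=HS) = 34/114 = 0.2982.

0.2982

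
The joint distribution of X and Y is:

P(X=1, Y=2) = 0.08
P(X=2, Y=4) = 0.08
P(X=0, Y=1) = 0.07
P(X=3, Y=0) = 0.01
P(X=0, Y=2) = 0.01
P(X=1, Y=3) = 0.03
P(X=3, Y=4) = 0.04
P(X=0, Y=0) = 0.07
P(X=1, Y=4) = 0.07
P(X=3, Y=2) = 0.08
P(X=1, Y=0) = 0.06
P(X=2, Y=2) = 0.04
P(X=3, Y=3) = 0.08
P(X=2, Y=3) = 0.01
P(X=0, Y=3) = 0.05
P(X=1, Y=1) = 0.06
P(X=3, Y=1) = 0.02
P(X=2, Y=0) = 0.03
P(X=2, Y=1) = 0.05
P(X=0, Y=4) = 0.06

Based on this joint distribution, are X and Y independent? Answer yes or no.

P(X=0) = 0.26 and P(Y=2) = 0.21, so their product is 0.0546, but P(X=0, Y=2) = 0.01. Since these differ, X and Y are not independent.

no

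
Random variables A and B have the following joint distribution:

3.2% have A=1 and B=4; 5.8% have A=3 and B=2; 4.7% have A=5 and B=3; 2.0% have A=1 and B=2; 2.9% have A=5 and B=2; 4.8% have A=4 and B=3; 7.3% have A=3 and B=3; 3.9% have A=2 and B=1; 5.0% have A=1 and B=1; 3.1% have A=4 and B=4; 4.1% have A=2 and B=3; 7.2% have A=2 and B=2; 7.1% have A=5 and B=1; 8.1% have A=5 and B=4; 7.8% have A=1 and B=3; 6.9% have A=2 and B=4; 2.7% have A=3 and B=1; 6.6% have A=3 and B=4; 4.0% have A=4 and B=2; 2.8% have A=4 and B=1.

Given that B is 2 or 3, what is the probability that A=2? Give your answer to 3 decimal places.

0.223

P(B=2) = 0.020 + 0.072 + 0.058 + 0.040 + 0.029 = 0.219.
P(B=3) = 0.078 + 0.041 + 0.073 + 0.048 + 0.047 = 0.287.
P(B ∈ {2, 3}) = 0.219 + 0.287 = 0.506; P(A=2, B ∈ {2, 3}) = 0.072 + 0.041 = 0.113.
P(A=2 | B ∈ {2, 3}) = 0.113/0.506 = 0.223.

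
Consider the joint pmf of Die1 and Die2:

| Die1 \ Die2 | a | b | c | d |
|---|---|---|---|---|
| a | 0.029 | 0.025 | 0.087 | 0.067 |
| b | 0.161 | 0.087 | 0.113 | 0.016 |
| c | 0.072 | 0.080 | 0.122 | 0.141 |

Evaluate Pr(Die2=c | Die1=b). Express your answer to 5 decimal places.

P(Die1=b) = 0.161 + 0.087 + 0.113 + 0.016 = 0.377.
P(Die2=c | Die1=b) = 0.113/0.377 = 0.29973.

0.29973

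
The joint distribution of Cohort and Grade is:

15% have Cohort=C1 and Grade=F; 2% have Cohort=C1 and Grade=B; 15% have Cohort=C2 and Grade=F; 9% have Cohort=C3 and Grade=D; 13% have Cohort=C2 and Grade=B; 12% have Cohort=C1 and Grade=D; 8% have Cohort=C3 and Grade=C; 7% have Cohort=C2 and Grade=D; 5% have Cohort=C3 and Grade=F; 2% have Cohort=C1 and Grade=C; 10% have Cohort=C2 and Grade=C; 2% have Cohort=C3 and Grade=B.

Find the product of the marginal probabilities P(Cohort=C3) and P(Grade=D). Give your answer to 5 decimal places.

0.06720

P(Cohort=C3) = 0.02 + 0.08 + 0.09 + 0.05 = 0.24.
P(Grade=D) = 0.12 + 0.07 + 0.09 = 0.28.
Product: 0.24 × 0.28 = 0.06720.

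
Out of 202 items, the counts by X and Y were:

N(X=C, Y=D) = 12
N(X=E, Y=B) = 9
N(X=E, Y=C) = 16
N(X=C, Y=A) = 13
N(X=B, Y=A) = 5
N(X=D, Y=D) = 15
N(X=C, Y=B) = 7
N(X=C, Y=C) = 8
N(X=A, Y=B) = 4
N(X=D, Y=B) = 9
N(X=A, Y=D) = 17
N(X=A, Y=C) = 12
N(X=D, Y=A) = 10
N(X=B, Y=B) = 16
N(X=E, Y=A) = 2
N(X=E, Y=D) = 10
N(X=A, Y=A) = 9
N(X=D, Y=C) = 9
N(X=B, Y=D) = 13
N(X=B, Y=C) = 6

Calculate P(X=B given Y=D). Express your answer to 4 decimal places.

Total with Y=D: 17 + 13 + 12 + 15 + 10 = 67.
P(X=B | Y=D) = 13/67 = 0.1940.

0.1940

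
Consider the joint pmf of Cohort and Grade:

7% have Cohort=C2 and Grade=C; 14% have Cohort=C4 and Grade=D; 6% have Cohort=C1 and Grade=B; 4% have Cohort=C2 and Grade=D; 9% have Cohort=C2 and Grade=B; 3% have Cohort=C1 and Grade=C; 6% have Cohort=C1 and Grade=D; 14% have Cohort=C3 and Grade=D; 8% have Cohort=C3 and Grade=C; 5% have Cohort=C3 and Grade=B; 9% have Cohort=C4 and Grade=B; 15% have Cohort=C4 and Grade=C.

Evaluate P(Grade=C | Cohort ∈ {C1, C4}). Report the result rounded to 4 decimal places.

P(Cohort=C1) = 0.06 + 0.03 + 0.06 = 0.15.
P(Cohort=C4) = 0.09 + 0.15 + 0.14 = 0.38.
P(Cohort ∈ {C1, C4}) = 0.15 + 0.38 = 0.53; P(Grade=C, Cohort ∈ {C1, C4}) = 0.03 + 0.15 = 0.18.
P(Grade=C | Cohort ∈ {C1, C4}) = 0.18/0.53 = 0.3396.

0.3396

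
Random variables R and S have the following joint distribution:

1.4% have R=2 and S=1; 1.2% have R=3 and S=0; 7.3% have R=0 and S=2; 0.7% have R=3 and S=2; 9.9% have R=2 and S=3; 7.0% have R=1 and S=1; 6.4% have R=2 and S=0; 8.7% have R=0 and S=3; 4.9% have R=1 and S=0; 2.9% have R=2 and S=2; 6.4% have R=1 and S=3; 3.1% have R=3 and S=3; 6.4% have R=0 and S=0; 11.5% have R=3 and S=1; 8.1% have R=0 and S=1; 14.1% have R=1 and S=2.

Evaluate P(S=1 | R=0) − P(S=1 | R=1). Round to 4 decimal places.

0.0495

P(R=0) = 0.064 + 0.081 + 0.073 + 0.087 = 0.305; P(S=1 | R=0) = 0.081/0.305 = 0.26557.
P(R=1) = 0.049 + 0.070 + 0.141 + 0.064 = 0.324; P(S=1 | R=1) = 0.070/0.324 = 0.21605.
Difference = 0.0495.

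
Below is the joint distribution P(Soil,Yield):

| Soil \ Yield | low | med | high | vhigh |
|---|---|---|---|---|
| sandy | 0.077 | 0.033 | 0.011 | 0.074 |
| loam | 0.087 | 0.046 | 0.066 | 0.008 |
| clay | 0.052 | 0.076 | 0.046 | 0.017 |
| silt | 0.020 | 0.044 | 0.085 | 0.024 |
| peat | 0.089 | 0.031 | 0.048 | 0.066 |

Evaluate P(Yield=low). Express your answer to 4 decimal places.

P(Yield=low) = 0.077 + 0.087 + 0.052 + 0.020 + 0.089 = 0.325.

0.3250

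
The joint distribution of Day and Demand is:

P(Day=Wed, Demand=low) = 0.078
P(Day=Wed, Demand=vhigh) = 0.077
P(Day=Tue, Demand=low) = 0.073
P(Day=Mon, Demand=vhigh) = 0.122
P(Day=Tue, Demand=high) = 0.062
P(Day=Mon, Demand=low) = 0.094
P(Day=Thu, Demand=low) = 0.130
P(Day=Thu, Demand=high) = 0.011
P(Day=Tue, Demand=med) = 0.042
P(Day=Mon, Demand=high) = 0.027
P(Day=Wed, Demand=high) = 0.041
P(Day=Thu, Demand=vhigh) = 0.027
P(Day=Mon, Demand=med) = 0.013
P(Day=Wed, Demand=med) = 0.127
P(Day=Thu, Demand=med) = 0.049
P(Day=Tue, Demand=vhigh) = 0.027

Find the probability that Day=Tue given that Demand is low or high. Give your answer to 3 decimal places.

0.262

P(Demand=low) = 0.094 + 0.073 + 0.078 + 0.130 = 0.375.
P(Demand=high) = 0.027 + 0.062 + 0.041 + 0.011 = 0.141.
P(Demand ∈ {low, high}) = 0.375 + 0.141 = 0.516; P(Day=Tue, Demand ∈ {low, high}) = 0.073 + 0.062 = 0.135.
P(Day=Tue | Demand ∈ {low, high}) = 0.135/0.516 = 0.262.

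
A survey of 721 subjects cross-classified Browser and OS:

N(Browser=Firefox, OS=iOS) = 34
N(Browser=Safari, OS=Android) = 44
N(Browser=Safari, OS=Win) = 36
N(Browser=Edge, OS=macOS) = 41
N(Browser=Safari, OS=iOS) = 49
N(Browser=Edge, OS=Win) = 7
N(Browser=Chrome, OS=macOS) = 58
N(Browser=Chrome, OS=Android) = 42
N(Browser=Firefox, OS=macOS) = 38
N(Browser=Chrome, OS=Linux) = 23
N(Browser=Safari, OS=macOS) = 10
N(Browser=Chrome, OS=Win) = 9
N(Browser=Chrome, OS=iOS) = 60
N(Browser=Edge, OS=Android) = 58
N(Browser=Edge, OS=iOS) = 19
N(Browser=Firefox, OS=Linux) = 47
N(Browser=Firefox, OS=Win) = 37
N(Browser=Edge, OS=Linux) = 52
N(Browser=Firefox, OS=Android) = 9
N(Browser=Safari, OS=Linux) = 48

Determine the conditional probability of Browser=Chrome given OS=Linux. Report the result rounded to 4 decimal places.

0.1353

Total with OS=Linux: 23 + 47 + 48 + 52 = 170.
P(Browser=Chrome | OS=Linux) = 23/170 = 0.1353.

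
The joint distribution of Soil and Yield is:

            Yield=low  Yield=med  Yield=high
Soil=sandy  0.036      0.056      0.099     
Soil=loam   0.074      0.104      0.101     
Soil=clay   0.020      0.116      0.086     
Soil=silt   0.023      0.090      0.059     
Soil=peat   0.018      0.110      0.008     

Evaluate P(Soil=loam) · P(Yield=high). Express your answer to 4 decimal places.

P(Soil=loam) = 0.074 + 0.104 + 0.101 = 0.279.
P(Yield=high) = 0.099 + 0.101 + 0.086 + 0.059 + 0.008 = 0.353.
Product: 0.279 × 0.353 = 0.0985.

0.0985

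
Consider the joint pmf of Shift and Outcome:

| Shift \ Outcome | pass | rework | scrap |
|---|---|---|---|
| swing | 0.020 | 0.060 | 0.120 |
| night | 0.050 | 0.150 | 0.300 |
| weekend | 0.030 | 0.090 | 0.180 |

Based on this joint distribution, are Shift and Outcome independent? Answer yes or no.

Every cell satisfies P(Shift,Outcome) = P(Shift)·P(Outcome). For instance P(Shift=weekend) = 0.300, P(Outcome=rework) = 0.300, and 0.300×0.300 = 0.090 matches the joint entry. So Shift and Outcome are independent.

yes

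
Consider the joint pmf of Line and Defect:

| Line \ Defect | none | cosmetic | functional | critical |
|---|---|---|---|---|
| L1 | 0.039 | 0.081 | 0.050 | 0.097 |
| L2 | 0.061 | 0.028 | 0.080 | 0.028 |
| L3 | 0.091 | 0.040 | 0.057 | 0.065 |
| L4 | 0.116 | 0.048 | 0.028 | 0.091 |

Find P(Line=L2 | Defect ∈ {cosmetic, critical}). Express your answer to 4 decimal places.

P(Defect=cosmetic) = 0.081 + 0.028 + 0.040 + 0.048 = 0.197.
P(Defect=critical) = 0.097 + 0.028 + 0.065 + 0.091 = 0.281.
P(Defect ∈ {cosmetic, critical}) = 0.197 + 0.281 = 0.478; P(Line=L2, Defect ∈ {cosmetic, critical}) = 0.028 + 0.028 = 0.056.
P(Line=L2 | Defect ∈ {cosmetic, critical}) = 0.056/0.478 = 0.1172.

0.1172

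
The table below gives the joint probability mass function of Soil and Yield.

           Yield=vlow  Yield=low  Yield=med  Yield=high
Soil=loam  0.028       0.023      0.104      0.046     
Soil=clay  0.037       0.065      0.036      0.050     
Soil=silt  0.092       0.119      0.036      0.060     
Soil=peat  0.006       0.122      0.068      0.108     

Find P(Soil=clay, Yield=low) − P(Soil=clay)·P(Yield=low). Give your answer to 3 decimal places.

0.003

P(Soil=clay) = 0.037 + 0.065 + 0.036 + 0.050 = 0.188.
P(Yield=low) = 0.023 + 0.065 + 0.119 + 0.122 = 0.329.
P(Soil=clay, Yield=low) − P(Soil=clay)P(Yield=low) = 0.065 − 0.188×0.329 = 0.003.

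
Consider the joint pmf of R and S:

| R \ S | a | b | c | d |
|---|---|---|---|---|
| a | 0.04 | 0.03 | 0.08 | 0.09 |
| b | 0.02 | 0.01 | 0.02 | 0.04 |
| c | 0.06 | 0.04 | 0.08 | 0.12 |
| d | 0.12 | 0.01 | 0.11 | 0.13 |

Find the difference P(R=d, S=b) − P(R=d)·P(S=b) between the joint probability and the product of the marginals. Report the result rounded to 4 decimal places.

-0.0233

P(R=d) = 0.12 + 0.01 + 0.11 + 0.13 = 0.37.
P(S=b) = 0.03 + 0.01 + 0.04 + 0.01 = 0.09.
P(R=d, S=b) − P(R=d)P(S=b) = 0.01 − 0.37×0.09 = -0.0233.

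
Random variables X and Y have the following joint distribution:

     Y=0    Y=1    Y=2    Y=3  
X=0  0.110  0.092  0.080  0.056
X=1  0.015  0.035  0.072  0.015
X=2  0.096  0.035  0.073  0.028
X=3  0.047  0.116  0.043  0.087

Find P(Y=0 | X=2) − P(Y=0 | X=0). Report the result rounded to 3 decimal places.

P(X=2) = 0.096 + 0.035 + 0.073 + 0.028 = 0.232; P(Y=0 | X=2) = 0.096/0.232 = 0.4138.
P(X=0) = 0.110 + 0.092 + 0.080 + 0.056 = 0.338; P(Y=0 | X=0) = 0.110/0.338 = 0.3254.
Difference = 0.088.

0.088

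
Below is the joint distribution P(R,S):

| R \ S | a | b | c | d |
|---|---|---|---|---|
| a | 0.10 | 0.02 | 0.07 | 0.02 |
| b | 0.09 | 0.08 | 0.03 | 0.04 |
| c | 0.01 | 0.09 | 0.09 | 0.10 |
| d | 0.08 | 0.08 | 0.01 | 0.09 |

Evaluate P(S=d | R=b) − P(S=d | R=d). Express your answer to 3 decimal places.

-0.179

P(R=b) = 0.09 + 0.08 + 0.03 + 0.04 = 0.24; P(S=d | R=b) = 0.04/0.24 = 0.1667.
P(R=d) = 0.08 + 0.08 + 0.01 + 0.09 = 0.26; P(S=d | R=d) = 0.09/0.26 = 0.3462.
Difference = -0.179.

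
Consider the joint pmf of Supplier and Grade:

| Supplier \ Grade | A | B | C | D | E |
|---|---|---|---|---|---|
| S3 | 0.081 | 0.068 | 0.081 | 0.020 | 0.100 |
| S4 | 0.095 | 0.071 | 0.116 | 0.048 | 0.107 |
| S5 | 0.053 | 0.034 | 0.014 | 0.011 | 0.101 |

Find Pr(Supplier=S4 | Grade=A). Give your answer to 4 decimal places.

0.4148

P(Grade=A) = 0.081 + 0.095 + 0.053 = 0.229.
P(Supplier=S4 | Grade=A) = 0.095/0.229 = 0.4148.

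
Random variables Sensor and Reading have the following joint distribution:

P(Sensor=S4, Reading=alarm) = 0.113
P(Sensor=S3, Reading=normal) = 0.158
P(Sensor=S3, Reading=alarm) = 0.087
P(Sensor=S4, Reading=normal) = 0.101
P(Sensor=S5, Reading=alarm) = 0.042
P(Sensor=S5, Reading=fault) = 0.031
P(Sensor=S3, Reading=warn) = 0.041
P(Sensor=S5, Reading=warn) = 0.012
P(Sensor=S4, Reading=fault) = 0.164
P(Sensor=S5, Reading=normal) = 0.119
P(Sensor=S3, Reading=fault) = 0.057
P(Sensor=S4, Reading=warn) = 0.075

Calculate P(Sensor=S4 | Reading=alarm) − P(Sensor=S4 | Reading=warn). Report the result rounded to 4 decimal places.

-0.1190

P(Reading=alarm) = 0.087 + 0.113 + 0.042 = 0.242; P(Sensor=S4 | Reading=alarm) = 0.113/0.242 = 0.46694.
P(Reading=warn) = 0.041 + 0.075 + 0.012 = 0.128; P(Sensor=S4 | Reading=warn) = 0.075/0.128 = 0.58594.
Difference = -0.1190.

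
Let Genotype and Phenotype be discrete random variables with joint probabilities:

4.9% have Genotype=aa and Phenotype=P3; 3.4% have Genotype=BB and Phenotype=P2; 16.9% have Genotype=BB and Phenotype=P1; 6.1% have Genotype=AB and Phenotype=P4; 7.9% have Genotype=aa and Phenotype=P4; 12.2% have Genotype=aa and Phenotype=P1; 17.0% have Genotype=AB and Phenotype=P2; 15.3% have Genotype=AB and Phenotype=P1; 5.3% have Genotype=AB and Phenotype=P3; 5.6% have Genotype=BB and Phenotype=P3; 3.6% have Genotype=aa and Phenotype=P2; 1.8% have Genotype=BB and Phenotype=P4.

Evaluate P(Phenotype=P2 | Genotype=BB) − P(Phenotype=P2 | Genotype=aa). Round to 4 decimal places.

-0.0031

P(Genotype=BB) = 0.169 + 0.034 + 0.056 + 0.018 = 0.277; P(Phenotype=P2 | Genotype=BB) = 0.034/0.277 = 0.12274.
P(Genotype=aa) = 0.122 + 0.036 + 0.049 + 0.079 = 0.286; P(Phenotype=P2 | Genotype=aa) = 0.036/0.286 = 0.12587.
Difference = -0.0031.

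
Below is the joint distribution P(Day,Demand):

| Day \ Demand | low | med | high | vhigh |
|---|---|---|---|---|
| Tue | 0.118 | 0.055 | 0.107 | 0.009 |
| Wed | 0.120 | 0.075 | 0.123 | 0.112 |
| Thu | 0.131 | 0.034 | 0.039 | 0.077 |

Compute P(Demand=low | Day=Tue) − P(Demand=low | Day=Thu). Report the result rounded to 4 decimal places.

P(Day=Tue) = 0.118 + 0.055 + 0.107 + 0.009 = 0.289; P(Demand=low | Day=Tue) = 0.118/0.289 = 0.40830.
P(Day=Thu) = 0.131 + 0.034 + 0.039 + 0.077 = 0.281; P(Demand=low | Day=Thu) = 0.131/0.281 = 0.46619.
Difference = -0.0579.

-0.0579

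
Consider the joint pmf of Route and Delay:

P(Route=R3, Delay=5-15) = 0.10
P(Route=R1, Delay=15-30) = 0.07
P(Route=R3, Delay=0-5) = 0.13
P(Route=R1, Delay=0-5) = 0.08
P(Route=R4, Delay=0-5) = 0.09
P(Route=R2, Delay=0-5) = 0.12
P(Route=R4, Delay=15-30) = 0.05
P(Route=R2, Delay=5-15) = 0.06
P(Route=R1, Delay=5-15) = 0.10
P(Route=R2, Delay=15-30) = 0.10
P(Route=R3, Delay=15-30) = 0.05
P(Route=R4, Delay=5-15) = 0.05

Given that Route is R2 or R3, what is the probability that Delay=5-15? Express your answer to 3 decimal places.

0.286

P(Route=R2) = 0.12 + 0.06 + 0.10 = 0.28.
P(Route=R3) = 0.13 + 0.10 + 0.05 = 0.28.
P(Route ∈ {R2, R3}) = 0.28 + 0.28 = 0.56; P(Delay=5-15, Route ∈ {R2, R3}) = 0.06 + 0.10 = 0.16.
P(Delay=5-15 | Route ∈ {R2, R3}) = 0.16/0.56 = 0.286.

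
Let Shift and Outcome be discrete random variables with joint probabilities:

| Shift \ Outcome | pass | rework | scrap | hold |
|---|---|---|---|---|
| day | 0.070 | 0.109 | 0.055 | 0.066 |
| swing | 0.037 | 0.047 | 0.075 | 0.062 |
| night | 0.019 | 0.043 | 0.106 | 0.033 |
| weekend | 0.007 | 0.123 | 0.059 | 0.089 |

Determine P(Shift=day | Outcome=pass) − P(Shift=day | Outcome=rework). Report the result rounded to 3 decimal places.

P(Outcome=pass) = 0.070 + 0.037 + 0.019 + 0.007 = 0.133; P(Shift=day | Outcome=pass) = 0.070/0.133 = 0.5263.
P(Outcome=rework) = 0.109 + 0.047 + 0.043 + 0.123 = 0.322; P(Shift=day | Outcome=rework) = 0.109/0.322 = 0.3385.
Difference = 0.188.

0.188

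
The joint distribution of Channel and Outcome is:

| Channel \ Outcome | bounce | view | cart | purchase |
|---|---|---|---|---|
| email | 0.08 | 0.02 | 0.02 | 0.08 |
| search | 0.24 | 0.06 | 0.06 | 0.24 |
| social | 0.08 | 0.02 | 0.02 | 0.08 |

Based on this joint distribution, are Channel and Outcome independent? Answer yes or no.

yes

Every cell satisfies P(Channel,Outcome) = P(Channel)·P(Outcome). For instance P(Channel=search) = 0.60, P(Outcome=purchase) = 0.40, and 0.60×0.40 = 0.24 matches the joint entry. So Channel and Outcome are independent.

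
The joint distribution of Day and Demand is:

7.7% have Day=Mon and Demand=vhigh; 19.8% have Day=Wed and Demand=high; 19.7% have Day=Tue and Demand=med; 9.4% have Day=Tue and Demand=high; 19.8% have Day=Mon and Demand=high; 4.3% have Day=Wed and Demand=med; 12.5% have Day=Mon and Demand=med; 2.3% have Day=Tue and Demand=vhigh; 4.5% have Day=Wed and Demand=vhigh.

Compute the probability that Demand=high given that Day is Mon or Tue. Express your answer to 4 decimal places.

0.4090

P(Day=Mon) = 0.125 + 0.198 + 0.077 = 0.400.
P(Day=Tue) = 0.197 + 0.094 + 0.023 = 0.314.
P(Day ∈ {Mon, Tue}) = 0.400 + 0.314 = 0.714; P(Demand=high, Day ∈ {Mon, Tue}) = 0.198 + 0.094 = 0.292.
P(Demand=high | Day ∈ {Mon, Tue}) = 0.292/0.714 = 0.4090.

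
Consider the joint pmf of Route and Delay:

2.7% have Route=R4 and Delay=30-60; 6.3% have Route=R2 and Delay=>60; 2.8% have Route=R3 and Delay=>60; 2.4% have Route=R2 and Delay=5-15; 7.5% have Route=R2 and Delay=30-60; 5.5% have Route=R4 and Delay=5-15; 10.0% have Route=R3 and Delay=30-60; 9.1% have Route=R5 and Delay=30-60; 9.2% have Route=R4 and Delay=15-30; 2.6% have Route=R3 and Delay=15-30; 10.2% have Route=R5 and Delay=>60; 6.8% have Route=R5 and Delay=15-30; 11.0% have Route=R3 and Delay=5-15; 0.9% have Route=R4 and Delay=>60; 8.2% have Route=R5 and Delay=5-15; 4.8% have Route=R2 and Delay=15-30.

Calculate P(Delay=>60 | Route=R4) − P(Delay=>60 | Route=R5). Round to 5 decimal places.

P(Route=R4) = 0.055 + 0.092 + 0.027 + 0.009 = 0.183; P(Delay=>60 | Route=R4) = 0.009/0.183 = 0.049180.
P(Route=R5) = 0.082 + 0.068 + 0.091 + 0.102 = 0.343; P(Delay=>60 | Route=R5) = 0.102/0.343 = 0.297376.
Difference = -0.24820.

-0.24820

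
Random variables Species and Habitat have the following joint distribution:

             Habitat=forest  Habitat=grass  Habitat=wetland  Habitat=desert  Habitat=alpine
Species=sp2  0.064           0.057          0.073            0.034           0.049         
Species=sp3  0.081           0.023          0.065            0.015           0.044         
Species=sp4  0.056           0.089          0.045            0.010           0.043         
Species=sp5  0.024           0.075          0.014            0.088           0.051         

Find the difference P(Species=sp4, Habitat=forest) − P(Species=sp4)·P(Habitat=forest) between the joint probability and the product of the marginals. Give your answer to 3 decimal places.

0.001

P(Species=sp4) = 0.056 + 0.089 + 0.045 + 0.010 + 0.043 = 0.243.
P(Habitat=forest) = 0.064 + 0.081 + 0.056 + 0.024 = 0.225.
P(Species=sp4, Habitat=forest) − P(Species=sp4)P(Habitat=forest) = 0.056 − 0.243×0.225 = 0.001.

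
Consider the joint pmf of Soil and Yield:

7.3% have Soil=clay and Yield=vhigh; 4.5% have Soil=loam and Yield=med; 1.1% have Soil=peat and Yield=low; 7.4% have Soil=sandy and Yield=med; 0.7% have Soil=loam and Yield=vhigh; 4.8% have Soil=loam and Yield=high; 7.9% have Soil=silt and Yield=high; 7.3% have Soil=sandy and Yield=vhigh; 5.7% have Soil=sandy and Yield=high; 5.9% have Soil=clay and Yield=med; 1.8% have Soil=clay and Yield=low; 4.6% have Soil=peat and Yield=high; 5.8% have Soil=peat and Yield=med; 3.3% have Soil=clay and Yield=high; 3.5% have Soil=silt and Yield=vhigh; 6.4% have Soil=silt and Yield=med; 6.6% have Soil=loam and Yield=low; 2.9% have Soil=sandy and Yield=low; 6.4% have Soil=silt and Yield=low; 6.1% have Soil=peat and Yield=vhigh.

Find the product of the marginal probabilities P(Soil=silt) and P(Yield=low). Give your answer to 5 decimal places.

0.04550

P(Soil=silt) = 0.064 + 0.064 + 0.079 + 0.035 = 0.242.
P(Yield=low) = 0.029 + 0.066 + 0.018 + 0.064 + 0.011 = 0.188.
Product: 0.242 × 0.188 = 0.04550.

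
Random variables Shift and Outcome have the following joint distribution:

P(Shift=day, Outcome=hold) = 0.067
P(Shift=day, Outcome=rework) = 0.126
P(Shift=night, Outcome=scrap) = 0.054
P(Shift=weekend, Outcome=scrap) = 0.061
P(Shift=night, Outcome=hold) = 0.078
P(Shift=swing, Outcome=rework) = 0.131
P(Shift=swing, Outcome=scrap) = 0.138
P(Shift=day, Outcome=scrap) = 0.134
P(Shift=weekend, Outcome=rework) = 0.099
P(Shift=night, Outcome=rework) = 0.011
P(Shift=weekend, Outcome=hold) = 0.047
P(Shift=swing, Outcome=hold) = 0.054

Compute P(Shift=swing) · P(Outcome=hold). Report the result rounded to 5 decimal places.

0.07946

P(Shift=swing) = 0.131 + 0.138 + 0.054 = 0.323.
P(Outcome=hold) = 0.067 + 0.054 + 0.078 + 0.047 = 0.246.
Product: 0.323 × 0.246 = 0.07946.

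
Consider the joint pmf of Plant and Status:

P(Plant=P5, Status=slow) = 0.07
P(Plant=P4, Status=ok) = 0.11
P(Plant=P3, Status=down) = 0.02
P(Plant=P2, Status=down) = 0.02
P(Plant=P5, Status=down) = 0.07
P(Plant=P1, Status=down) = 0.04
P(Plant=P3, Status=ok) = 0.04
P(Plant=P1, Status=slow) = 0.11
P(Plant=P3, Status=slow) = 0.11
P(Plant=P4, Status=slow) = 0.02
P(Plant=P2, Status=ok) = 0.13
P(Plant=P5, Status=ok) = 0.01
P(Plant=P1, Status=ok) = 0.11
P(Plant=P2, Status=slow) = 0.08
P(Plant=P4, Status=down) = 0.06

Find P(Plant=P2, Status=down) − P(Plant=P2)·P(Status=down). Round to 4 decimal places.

P(Plant=P2) = 0.13 + 0.08 + 0.02 = 0.23.
P(Status=down) = 0.04 + 0.02 + 0.02 + 0.06 + 0.07 = 0.21.
P(Plant=P2, Status=down) − P(Plant=P2)P(Status=down) = 0.02 − 0.23×0.21 = -0.0283.

-0.0283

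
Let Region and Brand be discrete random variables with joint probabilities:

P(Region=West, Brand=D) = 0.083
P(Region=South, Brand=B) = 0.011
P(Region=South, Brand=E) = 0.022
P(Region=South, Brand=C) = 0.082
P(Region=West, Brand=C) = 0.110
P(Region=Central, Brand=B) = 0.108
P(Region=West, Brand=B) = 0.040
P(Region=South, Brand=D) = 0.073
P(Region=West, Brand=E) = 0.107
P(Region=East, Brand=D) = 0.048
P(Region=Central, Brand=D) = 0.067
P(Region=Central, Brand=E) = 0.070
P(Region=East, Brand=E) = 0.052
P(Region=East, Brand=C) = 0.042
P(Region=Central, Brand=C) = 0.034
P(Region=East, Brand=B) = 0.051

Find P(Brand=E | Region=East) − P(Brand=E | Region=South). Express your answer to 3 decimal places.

0.152

P(Region=East) = 0.051 + 0.042 + 0.048 + 0.052 = 0.193; P(Brand=E | Region=East) = 0.052/0.193 = 0.2694.
P(Region=South) = 0.011 + 0.082 + 0.073 + 0.022 = 0.188; P(Brand=E | Region=South) = 0.022/0.188 = 0.1170.
Difference = 0.152.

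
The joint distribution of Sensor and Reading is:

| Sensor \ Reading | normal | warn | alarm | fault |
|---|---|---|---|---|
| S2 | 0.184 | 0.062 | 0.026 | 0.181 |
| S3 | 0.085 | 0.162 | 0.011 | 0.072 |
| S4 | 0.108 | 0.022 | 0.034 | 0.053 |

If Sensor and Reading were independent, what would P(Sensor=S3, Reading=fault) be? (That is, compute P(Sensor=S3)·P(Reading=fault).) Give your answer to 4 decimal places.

P(Sensor=S3) = 0.085 + 0.162 + 0.011 + 0.072 = 0.330.
P(Reading=fault) = 0.181 + 0.072 + 0.053 = 0.306.
Product: 0.330 × 0.306 = 0.1010.

0.1010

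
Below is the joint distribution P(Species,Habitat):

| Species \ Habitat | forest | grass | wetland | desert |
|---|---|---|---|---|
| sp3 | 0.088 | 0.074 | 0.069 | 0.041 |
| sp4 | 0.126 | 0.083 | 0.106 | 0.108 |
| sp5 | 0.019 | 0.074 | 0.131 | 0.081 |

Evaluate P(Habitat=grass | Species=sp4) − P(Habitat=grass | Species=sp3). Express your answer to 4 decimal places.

P(Species=sp4) = 0.126 + 0.083 + 0.106 + 0.108 = 0.423; P(Habitat=grass | Species=sp4) = 0.083/0.423 = 0.19622.
P(Species=sp3) = 0.088 + 0.074 + 0.069 + 0.041 = 0.272; P(Habitat=grass | Species=sp3) = 0.074/0.272 = 0.27206.
Difference = -0.0758.

-0.0758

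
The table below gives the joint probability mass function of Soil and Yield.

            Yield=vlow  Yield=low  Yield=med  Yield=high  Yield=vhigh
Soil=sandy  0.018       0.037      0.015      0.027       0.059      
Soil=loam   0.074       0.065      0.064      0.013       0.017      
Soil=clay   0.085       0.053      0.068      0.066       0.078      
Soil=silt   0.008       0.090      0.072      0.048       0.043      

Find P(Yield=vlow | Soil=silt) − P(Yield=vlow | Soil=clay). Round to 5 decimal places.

-0.21221

P(Soil=silt) = 0.008 + 0.090 + 0.072 + 0.048 + 0.043 = 0.261; P(Yield=vlow | Soil=silt) = 0.008/0.261 = 0.030651.
P(Soil=clay) = 0.085 + 0.053 + 0.068 + 0.066 + 0.078 = 0.350; P(Yield=vlow | Soil=clay) = 0.085/0.350 = 0.242857.
Difference = -0.21221.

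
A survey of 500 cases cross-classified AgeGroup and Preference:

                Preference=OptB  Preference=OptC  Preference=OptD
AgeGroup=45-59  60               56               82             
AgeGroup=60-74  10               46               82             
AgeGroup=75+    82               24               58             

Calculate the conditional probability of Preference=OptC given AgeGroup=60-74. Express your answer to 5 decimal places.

0.33333

Total with AgeGroup=60-74: 10 + 46 + 82 = 138.
P(Preference=OptC | AgeGroup=60-74) = 46/138 = 0.33333.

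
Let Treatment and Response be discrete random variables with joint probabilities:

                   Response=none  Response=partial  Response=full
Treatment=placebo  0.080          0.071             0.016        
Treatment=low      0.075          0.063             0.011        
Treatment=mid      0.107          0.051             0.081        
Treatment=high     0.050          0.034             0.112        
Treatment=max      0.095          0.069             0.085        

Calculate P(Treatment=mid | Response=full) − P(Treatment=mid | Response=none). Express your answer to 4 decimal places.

P(Response=full) = 0.016 + 0.011 + 0.081 + 0.112 + 0.085 = 0.305; P(Treatment=mid | Response=full) = 0.081/0.305 = 0.26557.
P(Response=none) = 0.080 + 0.075 + 0.107 + 0.050 + 0.095 = 0.407; P(Treatment=mid | Response=none) = 0.107/0.407 = 0.26290.
Difference = 0.0027.

0.0027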